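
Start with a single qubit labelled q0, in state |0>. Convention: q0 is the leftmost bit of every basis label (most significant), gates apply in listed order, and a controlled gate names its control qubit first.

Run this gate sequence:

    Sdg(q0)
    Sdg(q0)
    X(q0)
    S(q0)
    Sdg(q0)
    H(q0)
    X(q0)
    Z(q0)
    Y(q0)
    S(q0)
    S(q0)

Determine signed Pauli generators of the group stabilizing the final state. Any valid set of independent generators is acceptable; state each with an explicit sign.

The final state is stabilized by the group generated by +X; other independent generating sets are equally valid.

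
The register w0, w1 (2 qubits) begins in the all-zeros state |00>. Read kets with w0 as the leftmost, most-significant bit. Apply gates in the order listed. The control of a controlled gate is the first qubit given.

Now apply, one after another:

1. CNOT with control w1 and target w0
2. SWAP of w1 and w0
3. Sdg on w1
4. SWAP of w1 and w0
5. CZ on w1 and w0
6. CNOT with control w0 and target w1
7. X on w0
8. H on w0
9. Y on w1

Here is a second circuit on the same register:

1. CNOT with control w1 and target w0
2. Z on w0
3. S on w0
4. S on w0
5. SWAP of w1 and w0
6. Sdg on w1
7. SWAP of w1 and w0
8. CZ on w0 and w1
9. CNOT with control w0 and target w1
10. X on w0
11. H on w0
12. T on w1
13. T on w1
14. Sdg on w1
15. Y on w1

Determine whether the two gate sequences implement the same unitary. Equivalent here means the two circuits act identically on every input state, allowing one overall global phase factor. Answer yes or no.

Yes, they are equivalent — the unitaries differ by at most a global phase.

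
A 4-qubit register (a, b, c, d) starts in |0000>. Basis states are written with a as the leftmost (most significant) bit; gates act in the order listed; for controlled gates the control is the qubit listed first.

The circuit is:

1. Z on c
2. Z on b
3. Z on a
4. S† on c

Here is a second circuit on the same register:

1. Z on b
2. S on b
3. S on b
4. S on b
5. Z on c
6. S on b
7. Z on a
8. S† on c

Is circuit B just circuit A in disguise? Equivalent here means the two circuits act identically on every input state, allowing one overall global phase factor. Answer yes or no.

Yes — the two circuits implement the same unitary up to a global phase.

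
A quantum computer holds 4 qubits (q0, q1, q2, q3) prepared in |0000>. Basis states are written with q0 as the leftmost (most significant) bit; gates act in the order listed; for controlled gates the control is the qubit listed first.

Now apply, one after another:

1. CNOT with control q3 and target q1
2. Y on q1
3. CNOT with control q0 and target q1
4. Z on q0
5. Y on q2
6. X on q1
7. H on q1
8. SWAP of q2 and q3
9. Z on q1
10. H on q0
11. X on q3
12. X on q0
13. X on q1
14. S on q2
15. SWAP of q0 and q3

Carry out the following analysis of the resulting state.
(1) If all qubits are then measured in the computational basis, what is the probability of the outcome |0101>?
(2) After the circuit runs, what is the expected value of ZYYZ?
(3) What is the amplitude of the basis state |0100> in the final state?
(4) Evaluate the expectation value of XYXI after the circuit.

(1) The probability of measuring |0101> is 1/4.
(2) The expectation value of ZYYZ is 0.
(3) The amplitude on |0100> is -1/2.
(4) The expectation value of XYXI is 0.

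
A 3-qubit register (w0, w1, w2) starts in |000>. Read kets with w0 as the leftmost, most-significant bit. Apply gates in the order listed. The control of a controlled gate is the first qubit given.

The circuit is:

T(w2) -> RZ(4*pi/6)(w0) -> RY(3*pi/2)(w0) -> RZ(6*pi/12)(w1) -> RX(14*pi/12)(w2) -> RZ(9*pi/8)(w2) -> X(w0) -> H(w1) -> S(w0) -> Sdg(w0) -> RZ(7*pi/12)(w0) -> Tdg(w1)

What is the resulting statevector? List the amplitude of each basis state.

After the circuit, the state carries amplitude (-sqrt(6) + sqrt(2))*exp(9*I*pi/16)/8 on |000>, (-sqrt(6) - sqrt(2))*exp(3*I*pi/16)/8 on |001>, (-sqrt(6) + sqrt(2))*exp(5*I*pi/16)/8 on |010>, (sqrt(2) + sqrt(6))*exp(15*I*pi/16)/8 on |011>, (-sqrt(6) + sqrt(2))*exp(7*I*pi/48)/8 on |100>, (sqrt(2) + sqrt(6))*exp(37*I*pi/48)/8 on |101>, (-sqrt(2) + sqrt(6))*exp(43*I*pi/48)/8 on |110>, (sqrt(2) + sqrt(6))*exp(25*I*pi/48)/8 on |111>.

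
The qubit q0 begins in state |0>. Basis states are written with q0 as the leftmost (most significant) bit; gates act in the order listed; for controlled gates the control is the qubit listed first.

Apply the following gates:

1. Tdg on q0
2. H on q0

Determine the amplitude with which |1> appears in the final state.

The final state's coefficient on |1> equals sqrt(2)/2.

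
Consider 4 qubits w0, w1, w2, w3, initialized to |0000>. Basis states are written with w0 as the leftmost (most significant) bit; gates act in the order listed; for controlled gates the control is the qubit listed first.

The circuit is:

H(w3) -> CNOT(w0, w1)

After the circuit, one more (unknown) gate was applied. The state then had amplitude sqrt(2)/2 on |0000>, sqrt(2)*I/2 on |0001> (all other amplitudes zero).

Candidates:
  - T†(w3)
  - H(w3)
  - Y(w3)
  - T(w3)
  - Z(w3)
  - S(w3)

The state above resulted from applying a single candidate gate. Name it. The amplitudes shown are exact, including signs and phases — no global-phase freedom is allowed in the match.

The unique candidate consistent with the amplitudes is S(w3).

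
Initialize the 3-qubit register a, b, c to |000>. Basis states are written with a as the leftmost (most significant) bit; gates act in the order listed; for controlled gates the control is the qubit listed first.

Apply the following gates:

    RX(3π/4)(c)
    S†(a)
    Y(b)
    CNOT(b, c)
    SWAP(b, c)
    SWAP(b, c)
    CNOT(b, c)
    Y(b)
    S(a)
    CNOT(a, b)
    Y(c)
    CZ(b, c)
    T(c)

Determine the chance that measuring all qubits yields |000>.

Outcome |000> occurs with probability sqrt(2)/4 + 1/2.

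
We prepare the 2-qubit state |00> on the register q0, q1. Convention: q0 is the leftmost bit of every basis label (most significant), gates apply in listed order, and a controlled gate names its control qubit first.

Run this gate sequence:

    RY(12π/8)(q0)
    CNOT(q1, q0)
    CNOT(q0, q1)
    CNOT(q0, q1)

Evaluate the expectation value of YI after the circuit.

The observable YI averages to 0. Key observation: steps 3-4 multiply out to the identity, so the circuit reduces to the remaining gates.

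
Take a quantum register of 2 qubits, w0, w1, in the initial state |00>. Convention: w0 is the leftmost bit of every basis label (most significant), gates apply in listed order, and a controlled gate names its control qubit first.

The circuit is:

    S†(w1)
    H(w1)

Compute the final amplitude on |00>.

|00> carries amplitude sqrt(2)/2 in the final state.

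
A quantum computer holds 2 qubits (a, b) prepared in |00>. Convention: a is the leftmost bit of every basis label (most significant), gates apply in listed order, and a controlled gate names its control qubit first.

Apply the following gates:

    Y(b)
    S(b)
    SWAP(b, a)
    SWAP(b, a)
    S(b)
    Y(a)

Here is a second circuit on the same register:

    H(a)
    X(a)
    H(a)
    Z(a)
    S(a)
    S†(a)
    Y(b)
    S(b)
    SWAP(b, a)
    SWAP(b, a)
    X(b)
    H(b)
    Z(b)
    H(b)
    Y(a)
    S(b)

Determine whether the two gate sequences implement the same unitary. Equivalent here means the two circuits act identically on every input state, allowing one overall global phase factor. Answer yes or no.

Yes, they are equivalent — the unitaries differ by at most a global phase.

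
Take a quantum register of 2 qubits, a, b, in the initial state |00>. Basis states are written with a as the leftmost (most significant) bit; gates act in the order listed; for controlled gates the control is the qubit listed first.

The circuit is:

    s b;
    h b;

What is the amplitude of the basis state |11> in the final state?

The amplitude on |11> is 0.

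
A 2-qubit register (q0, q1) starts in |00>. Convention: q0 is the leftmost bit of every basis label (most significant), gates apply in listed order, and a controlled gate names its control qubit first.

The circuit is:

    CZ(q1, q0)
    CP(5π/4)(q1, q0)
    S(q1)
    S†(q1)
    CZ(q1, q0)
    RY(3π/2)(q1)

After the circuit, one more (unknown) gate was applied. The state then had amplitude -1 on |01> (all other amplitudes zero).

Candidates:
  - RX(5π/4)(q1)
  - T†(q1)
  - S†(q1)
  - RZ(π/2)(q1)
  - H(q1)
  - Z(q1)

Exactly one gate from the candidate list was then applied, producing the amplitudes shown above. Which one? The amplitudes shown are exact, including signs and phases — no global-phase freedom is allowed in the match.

It was H(q1) that produced the state shown. Key observation: steps 3-4 multiply out to the identity, so the circuit reduces to the remaining gates.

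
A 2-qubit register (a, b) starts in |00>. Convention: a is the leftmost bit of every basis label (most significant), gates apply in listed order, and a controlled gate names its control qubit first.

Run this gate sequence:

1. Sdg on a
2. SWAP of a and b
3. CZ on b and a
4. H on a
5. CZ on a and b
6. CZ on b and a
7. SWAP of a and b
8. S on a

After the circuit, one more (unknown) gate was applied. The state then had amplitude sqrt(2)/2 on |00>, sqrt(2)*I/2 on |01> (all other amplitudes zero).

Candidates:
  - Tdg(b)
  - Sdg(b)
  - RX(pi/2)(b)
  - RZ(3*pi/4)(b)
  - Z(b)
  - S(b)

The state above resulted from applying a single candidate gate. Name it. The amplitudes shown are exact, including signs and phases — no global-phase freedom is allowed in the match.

It was S(b) that produced the state shown.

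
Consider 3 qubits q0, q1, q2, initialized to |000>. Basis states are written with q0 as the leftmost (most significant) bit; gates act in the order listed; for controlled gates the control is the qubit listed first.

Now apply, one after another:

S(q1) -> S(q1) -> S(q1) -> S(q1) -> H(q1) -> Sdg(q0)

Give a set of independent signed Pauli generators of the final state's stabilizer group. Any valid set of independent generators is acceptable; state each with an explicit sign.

One valid set of independent stabilizer generators is +IXI, +ZII, +IIZ (any independent generating set of the same group is equally correct).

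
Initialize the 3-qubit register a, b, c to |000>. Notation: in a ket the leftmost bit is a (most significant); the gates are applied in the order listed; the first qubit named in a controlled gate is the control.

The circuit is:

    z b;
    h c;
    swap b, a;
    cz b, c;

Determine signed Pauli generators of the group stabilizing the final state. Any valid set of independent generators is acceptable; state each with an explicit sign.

One valid set of independent stabilizer generators is +IIX, +ZII, +IZI (any independent generating set of the same group is equally correct).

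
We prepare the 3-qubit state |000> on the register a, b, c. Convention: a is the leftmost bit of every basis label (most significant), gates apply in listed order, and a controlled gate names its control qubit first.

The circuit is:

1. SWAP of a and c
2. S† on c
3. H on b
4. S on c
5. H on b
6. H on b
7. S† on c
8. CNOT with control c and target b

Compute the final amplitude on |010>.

The final state's coefficient on |010> equals sqrt(2)/2. Key observation: the block from step 4 through step 7 cancels to the identity and can be dropped.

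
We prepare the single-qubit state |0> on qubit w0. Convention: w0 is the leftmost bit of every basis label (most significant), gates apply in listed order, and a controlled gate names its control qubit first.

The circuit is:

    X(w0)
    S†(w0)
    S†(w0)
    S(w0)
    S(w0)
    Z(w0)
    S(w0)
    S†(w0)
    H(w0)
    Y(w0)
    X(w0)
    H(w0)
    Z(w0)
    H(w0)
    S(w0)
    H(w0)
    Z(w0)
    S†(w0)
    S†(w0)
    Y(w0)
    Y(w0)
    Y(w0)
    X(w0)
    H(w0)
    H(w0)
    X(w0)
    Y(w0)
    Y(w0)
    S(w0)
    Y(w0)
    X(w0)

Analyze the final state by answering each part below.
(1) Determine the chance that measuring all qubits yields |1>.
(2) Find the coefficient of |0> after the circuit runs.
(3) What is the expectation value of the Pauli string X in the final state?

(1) Outcome |1> occurs with probability 1/2. Key observation: steps 21-28 multiply out to the identity, so the circuit reduces to the remaining gates.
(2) |0> carries amplitude -1/2 - I/2 in the final state.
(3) In the final state, X has expectation -1.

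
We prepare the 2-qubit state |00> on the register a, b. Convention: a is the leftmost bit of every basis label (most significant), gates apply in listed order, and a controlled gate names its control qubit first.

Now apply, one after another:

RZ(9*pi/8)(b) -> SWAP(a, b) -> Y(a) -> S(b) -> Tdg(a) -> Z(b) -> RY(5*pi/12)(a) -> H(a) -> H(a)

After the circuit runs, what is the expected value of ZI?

In the final state, ZI has expectation -sqrt(6)/4 + sqrt(2)/4. Key observation: gates 8-9 undo each other exactly, leaving only the rest of the circuit to track.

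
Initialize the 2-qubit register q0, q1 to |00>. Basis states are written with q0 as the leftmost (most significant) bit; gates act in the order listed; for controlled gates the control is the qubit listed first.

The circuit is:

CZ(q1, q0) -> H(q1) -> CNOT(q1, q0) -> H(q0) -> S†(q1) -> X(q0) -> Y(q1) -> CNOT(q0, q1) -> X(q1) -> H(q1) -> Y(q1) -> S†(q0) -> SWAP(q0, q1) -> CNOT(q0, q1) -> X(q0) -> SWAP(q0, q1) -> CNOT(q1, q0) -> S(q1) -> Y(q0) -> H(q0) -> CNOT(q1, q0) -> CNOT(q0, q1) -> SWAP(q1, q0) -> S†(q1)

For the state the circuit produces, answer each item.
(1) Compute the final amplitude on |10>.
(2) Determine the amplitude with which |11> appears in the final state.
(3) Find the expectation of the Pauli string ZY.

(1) The final state's coefficient on |10> equals 1/2 + I/2.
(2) The amplitude on |11> is 1/2 - I/2.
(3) The observable ZY averages to 1.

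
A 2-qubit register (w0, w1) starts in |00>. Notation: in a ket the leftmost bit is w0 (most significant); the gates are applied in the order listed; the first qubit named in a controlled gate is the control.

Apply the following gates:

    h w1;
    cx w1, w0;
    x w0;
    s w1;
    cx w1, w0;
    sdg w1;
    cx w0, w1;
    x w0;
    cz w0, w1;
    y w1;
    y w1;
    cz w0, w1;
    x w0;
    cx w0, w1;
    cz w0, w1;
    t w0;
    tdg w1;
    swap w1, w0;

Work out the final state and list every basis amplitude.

The resulting statevector has amplitude 0 on |00>, sqrt(2)*exp(I*pi/4)/2 on |01>, 0 on |10>, -sqrt(2)/2 on |11>. Key observation: steps 7-14 multiply out to the identity, so the circuit reduces to the remaining gates.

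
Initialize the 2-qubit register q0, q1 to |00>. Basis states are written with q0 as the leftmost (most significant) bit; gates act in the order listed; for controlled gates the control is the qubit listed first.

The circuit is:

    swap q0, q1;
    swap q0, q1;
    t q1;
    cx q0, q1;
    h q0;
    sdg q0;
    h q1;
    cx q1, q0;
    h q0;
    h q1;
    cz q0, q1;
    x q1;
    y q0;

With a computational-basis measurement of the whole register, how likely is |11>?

A full measurement returns |11> with probability 1/2.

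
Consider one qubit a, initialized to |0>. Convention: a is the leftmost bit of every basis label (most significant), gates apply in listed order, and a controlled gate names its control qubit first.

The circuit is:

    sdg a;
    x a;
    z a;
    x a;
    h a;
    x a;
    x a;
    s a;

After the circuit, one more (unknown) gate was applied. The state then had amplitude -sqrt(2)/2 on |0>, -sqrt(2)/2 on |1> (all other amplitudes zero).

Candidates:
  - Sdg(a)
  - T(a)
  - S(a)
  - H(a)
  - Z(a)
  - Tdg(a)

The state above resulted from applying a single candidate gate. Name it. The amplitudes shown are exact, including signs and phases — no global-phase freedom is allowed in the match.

The applied gate was Sdg(a).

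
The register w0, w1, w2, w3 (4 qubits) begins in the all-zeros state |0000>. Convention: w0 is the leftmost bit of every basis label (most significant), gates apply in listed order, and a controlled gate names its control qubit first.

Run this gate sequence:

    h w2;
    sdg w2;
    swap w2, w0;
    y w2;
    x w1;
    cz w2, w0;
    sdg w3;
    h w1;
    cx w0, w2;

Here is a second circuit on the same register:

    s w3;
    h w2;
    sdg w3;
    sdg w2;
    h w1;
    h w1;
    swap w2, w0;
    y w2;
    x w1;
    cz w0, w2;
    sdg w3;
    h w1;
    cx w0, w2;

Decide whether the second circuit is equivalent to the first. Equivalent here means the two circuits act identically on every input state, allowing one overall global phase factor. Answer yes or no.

Yes, they are equivalent — the unitaries differ by at most a global phase.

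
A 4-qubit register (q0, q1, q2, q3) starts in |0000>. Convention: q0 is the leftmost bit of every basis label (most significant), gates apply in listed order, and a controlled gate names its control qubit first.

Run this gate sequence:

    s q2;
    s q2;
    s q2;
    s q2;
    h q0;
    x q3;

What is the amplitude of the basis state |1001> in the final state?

The amplitude on |1001> is sqrt(2)/2. Key observation: steps 1-4 multiply out to the identity, so the circuit reduces to the remaining gates.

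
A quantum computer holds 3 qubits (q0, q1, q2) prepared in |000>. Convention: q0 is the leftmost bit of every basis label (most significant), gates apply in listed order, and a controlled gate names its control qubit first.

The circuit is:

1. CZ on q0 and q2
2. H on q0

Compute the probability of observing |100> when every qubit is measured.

The probability of measuring |100> is 1/2.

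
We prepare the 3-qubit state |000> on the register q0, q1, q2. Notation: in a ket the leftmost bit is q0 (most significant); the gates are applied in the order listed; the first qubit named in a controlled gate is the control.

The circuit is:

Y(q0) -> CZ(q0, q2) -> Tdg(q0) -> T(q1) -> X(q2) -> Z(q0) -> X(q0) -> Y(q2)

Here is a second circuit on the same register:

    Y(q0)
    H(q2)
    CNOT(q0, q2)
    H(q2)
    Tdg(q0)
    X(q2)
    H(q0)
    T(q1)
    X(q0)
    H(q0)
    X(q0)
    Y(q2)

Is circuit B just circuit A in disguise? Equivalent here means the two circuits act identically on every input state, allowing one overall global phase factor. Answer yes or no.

Yes: on every input state the two circuits agree up to one overall phase factor.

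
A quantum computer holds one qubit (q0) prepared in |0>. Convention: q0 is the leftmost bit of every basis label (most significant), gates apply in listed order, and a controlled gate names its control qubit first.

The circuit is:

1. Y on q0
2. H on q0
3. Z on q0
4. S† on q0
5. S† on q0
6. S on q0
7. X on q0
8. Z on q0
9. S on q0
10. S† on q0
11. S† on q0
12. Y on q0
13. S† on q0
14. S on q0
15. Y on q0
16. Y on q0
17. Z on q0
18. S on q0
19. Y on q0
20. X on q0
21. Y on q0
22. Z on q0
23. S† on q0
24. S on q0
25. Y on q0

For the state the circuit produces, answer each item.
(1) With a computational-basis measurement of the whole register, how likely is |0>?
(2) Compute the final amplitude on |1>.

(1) Outcome |0> occurs with probability 1/2. Key observation: steps 12-15 multiply out to the identity, so the circuit reduces to the remaining gates.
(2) The amplitude on |1> is -sqrt(2)*I/2.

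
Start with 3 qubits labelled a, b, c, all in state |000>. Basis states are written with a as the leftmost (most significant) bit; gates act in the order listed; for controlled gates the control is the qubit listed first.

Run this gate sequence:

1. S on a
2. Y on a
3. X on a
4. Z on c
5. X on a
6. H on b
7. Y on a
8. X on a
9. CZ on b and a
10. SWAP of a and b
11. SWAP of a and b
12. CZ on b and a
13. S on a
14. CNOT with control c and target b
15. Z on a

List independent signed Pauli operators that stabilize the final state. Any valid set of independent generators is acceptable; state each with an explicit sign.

One valid set of independent stabilizer generators is +IXI, -ZII, +IIZ (any independent generating set of the same group is equally correct). Key observation: gates 9-12 undo each other exactly, leaving only the rest of the circuit to track.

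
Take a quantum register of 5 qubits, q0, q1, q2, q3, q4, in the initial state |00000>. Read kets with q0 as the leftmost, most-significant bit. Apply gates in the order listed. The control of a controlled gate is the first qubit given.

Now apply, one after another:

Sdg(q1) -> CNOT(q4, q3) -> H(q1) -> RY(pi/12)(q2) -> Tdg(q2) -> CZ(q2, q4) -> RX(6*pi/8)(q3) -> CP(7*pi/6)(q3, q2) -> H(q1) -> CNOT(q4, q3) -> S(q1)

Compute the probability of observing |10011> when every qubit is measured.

Outcome |10011> occurs with probability 0.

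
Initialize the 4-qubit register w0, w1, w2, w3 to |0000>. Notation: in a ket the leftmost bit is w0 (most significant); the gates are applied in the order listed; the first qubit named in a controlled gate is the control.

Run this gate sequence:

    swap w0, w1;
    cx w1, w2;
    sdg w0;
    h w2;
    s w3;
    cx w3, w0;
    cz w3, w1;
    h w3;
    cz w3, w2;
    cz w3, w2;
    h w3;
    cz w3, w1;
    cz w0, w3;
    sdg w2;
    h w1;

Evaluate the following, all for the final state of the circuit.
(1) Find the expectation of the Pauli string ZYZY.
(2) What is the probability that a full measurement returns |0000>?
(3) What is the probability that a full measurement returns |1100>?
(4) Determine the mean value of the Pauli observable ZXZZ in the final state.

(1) The expectation value of ZYZY is 0. Key observation: the block from step 7 through step 12 cancels to the identity and can be dropped.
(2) A full measurement returns |0000> with probability 1/4.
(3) A full measurement returns |1100> with probability 0.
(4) The observable ZXZZ averages to 0.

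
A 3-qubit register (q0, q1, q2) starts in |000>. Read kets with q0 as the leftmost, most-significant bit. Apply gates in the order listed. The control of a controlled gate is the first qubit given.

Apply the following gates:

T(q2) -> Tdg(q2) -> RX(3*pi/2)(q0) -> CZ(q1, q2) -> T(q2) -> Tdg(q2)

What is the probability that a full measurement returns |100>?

A full measurement returns |100> with probability 1/2.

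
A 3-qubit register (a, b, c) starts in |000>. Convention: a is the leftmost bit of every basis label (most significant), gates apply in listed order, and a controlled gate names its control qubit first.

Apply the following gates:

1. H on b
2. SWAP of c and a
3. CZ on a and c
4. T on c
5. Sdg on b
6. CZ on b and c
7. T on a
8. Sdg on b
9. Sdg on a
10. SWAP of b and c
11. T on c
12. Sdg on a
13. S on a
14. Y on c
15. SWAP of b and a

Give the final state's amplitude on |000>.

The final state's coefficient on |000> equals sqrt(2)*exp(3*I*pi/4)/2.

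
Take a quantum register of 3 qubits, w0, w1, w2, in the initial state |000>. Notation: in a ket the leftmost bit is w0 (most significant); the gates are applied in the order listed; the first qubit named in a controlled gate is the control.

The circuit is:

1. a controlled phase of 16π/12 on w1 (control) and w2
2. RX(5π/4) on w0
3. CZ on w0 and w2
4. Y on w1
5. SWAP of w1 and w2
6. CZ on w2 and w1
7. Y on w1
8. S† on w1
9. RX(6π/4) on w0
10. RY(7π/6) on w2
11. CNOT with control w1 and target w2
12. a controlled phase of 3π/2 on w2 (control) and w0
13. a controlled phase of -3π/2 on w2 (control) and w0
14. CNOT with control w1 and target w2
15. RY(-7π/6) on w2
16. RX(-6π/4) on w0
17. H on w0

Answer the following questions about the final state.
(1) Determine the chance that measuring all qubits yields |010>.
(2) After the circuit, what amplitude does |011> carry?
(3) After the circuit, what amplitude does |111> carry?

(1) Outcome |010> occurs with probability 0.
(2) The final state's coefficient on |011> equals sqrt(2)*sqrt(sqrt(2) + 2)/4 - sqrt(2)*I*sqrt(2 - sqrt(2))/4.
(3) The final state's coefficient on |111> equals -sqrt(2)*sqrt(sqrt(2) + 2)/4 - sqrt(2)*I*sqrt(2 - sqrt(2))/4.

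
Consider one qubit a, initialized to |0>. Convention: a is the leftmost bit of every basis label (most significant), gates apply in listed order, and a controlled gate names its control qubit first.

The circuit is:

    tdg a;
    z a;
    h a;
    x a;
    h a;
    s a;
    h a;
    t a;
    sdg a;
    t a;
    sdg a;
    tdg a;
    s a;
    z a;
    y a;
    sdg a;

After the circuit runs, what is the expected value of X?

The expectation value of X is sqrt(2)/2.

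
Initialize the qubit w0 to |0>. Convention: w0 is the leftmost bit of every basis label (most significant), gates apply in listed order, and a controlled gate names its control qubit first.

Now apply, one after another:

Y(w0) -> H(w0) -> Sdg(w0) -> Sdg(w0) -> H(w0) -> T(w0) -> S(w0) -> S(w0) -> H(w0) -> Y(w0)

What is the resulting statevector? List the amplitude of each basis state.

The final amplitudes are sqrt(2)/2 on |0>, -sqrt(2)/2 on |1>.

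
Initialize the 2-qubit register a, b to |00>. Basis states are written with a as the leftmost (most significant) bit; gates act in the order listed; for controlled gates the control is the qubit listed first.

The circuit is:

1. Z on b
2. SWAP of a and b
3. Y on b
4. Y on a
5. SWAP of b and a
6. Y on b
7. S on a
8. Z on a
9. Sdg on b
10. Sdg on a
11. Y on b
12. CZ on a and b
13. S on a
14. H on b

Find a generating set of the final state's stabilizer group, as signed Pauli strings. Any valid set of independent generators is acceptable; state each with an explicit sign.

The stabilizer group can be generated by -IX, -ZI, among other valid generating sets.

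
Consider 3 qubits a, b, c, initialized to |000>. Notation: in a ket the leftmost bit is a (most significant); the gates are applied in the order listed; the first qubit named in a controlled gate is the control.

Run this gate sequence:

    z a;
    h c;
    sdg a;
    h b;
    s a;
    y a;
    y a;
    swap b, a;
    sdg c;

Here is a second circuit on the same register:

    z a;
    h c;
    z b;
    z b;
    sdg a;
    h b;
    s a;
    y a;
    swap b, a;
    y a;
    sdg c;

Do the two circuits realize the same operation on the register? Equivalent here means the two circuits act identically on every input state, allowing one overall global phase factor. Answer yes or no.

No: there is an input state on which the two circuits produce genuinely different outputs (not merely differing by a phase).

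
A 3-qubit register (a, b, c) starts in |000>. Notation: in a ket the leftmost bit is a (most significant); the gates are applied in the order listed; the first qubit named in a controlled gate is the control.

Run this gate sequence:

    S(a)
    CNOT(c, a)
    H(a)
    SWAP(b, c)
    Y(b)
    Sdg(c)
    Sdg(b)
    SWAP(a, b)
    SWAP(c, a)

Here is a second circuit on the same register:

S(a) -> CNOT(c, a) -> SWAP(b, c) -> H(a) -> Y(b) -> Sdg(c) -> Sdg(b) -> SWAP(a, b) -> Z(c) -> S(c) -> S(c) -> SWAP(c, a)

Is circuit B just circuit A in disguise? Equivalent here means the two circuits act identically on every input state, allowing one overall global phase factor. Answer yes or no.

Yes: on every input state the two circuits agree up to one overall phase factor.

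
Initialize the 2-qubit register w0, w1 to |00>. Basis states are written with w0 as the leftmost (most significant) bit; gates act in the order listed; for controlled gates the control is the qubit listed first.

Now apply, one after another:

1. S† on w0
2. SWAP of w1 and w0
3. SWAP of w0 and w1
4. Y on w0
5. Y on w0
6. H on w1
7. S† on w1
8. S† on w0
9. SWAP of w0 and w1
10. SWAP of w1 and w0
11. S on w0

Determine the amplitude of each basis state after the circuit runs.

After the circuit, the state carries amplitude sqrt(2)/2 on |00>, -sqrt(2)*I/2 on |01>, 0 on |10>, 0 on |11>.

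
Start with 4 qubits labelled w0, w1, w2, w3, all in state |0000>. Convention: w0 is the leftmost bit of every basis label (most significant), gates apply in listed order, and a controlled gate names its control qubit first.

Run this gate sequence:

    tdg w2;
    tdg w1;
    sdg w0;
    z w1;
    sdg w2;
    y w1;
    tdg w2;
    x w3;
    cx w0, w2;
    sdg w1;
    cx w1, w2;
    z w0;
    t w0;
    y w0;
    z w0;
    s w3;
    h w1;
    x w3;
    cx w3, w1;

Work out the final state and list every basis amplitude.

The final amplitudes are sqrt(2)/2 on |1010>, -sqrt(2)/2 on |1110>, and 0 on every other basis state.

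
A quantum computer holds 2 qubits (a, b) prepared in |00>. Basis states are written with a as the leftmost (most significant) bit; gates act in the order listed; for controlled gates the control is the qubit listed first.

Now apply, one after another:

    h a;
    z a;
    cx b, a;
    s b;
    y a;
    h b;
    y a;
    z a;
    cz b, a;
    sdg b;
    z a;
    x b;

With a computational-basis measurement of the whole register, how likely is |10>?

A full measurement returns |10> with probability 1/4.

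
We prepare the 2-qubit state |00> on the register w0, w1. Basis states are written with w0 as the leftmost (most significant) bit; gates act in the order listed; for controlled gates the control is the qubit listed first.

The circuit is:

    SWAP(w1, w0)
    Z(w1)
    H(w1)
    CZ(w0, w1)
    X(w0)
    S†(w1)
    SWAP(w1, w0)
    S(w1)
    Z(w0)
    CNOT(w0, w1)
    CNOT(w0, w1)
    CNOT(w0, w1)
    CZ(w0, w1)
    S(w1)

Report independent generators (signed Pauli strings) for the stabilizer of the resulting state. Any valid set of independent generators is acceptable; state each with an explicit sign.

The stabilizer group can be generated by +XX, -ZZ, among other valid generating sets.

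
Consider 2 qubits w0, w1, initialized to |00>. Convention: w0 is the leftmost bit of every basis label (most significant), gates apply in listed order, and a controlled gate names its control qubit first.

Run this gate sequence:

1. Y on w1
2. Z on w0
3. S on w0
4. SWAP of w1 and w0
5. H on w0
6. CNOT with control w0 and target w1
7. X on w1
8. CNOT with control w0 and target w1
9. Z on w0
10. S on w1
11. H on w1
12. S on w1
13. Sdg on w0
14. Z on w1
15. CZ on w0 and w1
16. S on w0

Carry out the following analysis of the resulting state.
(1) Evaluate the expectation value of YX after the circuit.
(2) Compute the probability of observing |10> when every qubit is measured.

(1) In the final state, YX has expectation -1.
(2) Outcome |10> occurs with probability 1/4.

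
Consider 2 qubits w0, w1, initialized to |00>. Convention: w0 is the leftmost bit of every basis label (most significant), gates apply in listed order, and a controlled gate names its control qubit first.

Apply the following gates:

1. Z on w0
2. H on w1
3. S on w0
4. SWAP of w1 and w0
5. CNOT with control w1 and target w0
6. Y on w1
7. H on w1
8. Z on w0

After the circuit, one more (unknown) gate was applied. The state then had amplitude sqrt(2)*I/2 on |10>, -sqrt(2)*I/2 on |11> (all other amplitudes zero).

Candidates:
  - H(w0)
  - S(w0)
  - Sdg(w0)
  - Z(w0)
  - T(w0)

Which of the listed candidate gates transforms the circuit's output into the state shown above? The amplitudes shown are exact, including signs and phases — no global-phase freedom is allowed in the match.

The unique candidate consistent with the amplitudes is H(w0).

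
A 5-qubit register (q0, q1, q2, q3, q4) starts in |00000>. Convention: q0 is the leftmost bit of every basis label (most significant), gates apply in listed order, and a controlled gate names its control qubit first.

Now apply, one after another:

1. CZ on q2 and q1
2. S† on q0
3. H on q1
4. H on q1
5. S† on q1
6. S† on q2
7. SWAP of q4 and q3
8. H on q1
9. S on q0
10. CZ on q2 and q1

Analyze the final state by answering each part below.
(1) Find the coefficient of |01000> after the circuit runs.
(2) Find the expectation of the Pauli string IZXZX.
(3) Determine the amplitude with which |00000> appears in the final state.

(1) The final state's coefficient on |01000> equals sqrt(2)/2.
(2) In the final state, IZXZX has expectation 0.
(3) The amplitude on |00000> is sqrt(2)/2.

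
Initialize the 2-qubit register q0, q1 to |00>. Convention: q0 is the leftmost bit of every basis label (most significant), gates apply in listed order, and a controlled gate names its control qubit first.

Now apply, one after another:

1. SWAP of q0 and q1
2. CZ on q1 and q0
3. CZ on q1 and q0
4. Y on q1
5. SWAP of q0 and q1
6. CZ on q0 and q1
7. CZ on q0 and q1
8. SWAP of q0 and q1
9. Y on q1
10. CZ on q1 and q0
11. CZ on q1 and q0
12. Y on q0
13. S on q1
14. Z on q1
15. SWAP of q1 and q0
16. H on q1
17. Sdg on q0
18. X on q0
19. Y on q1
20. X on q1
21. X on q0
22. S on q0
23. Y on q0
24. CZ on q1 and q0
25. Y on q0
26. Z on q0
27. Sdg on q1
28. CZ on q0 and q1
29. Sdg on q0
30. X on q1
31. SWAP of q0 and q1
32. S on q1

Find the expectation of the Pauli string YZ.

The expectation value of YZ is -1. Key observation: gates 3-10 undo each other exactly, leaving only the rest of the circuit to track.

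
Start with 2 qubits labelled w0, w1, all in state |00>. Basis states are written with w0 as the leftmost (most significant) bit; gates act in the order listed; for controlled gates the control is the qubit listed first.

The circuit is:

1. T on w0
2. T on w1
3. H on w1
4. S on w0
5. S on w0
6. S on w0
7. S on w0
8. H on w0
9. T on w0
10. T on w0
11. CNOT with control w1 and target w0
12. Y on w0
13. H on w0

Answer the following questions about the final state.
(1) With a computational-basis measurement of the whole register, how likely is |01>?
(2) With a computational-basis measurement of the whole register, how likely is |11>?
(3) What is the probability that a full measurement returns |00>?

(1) Outcome |01> occurs with probability 1/4. Key observation: gates 4-7 undo each other exactly, leaving only the rest of the circuit to track.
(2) A full measurement returns |11> with probability 1/4.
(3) The probability of measuring |00> is 1/4.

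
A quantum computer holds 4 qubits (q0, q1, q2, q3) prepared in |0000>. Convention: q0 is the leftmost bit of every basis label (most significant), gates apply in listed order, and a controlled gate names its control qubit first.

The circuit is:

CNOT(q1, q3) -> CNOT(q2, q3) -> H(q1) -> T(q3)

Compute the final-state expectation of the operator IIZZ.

In the final state, IIZZ has expectation 1.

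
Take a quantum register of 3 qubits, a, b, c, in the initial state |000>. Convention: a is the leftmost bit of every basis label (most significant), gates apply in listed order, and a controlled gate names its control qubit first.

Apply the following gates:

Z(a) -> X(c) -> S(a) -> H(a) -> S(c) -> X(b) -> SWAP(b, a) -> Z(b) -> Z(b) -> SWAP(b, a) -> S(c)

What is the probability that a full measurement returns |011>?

The probability of measuring |011> is 1/2. Key observation: the block from step 7 through step 10 cancels to the identity and can be dropped.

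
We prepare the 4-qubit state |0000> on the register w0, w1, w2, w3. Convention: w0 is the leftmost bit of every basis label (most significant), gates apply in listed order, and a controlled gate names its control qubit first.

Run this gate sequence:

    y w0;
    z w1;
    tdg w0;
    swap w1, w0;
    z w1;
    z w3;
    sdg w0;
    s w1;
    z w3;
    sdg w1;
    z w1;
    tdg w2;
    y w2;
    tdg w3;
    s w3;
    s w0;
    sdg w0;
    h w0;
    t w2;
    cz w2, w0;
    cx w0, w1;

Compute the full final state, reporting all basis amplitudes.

The final amplitudes are -sqrt(2)/2 on |0110>, sqrt(2)/2 on |1010>, and 0 on every other basis state. Key observation: gates 16-17 undo each other exactly, leaving only the rest of the circuit to track.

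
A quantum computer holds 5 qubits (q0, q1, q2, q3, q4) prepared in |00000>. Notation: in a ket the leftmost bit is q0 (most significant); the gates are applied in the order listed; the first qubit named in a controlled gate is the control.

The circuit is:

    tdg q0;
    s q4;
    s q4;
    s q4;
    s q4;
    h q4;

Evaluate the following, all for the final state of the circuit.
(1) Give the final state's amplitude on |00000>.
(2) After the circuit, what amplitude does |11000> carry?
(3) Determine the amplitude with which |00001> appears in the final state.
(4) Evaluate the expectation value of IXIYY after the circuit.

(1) The amplitude on |00000> is sqrt(2)/2. Key observation: gates 2-5 undo each other exactly, leaving only the rest of the circuit to track.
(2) |11000> carries amplitude 0 in the final state.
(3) The amplitude on |00001> is sqrt(2)/2.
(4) The observable IXIYY averages to 0.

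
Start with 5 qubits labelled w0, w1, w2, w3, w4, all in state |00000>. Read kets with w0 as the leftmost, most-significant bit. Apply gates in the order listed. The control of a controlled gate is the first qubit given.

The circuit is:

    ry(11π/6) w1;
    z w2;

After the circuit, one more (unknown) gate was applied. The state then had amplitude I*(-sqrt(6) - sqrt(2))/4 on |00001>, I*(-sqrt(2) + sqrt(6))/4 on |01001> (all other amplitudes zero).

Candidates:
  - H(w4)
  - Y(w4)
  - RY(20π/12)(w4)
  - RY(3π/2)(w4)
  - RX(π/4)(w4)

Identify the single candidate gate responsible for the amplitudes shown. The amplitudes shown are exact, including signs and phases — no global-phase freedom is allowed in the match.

The applied gate was Y(w4).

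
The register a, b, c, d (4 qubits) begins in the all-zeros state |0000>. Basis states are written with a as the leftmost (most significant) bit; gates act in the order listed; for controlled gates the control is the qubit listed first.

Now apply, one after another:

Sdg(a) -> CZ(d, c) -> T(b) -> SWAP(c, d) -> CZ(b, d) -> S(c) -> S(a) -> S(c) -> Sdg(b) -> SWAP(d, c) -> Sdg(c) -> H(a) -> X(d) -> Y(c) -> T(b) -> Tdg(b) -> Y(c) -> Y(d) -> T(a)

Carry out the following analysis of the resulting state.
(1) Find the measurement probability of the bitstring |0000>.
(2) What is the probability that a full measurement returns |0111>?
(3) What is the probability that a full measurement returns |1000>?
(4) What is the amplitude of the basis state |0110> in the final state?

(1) A full measurement returns |0000> with probability 1/2. Key observation: the block from step 14 through step 17 cancels to the identity and can be dropped.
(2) Outcome |0111> occurs with probability 0.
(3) The probability of measuring |1000> is 1/2.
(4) |0110> carries amplitude 0 in the final state.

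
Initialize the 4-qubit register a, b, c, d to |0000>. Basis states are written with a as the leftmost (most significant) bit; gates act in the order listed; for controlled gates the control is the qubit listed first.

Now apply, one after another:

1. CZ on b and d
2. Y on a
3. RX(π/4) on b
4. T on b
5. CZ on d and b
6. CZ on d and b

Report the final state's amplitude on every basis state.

After the circuit, the state carries amplitude I*sqrt(sqrt(2) + 2)/2 on |1000>, sqrt(2 - sqrt(2))*exp(I*pi/4)/2 on |1100>, and 0 on every other basis state. Key observation: steps 5-6 multiply out to the identity, so the circuit reduces to the remaining gates.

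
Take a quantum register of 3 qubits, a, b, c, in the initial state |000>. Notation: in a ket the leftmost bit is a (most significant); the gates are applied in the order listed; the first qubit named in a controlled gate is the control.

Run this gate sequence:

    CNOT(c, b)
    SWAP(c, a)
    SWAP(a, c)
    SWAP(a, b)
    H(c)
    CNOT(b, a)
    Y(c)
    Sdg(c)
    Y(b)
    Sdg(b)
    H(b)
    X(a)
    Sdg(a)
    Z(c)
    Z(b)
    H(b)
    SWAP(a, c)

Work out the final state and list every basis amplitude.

After the circuit, the state carries amplitude -sqrt(2)/2 on |001>, sqrt(2)*I/2 on |101>, and 0 on every other basis state.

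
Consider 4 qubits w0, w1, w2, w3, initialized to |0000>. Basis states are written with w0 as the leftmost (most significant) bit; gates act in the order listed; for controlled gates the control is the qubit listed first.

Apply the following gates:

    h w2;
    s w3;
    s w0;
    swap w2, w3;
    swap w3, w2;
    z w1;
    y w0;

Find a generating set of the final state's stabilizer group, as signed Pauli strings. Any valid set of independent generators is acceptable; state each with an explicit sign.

The stabilizer group can be generated by +IIXI, -ZIII, +IZII, +IIIZ, among other valid generating sets.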